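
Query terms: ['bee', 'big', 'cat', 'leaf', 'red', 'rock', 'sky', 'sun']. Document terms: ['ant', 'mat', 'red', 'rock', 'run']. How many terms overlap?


Query terms: ['bee', 'big', 'cat', 'leaf', 'red', 'rock', 'sky', 'sun']
Document terms: ['ant', 'mat', 'red', 'rock', 'run']
Common terms: ['red', 'rock']
Overlap count = 2

2


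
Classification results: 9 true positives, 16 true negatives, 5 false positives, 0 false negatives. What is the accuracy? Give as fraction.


Accuracy = (TP + TN) / (TP + TN + FP + FN)
TP + TN = 9 + 16 = 25
Total = 9 + 16 + 5 + 0 = 30
Accuracy = 25 / 30 = 5/6

5/6


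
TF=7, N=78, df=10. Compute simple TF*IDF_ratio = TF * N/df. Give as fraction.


TF * (N/df)
= 7 * (78/10)
= 7 * 39/5
= 273/5

273/5


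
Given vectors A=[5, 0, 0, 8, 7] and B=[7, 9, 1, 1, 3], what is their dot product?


Dot product = sum of element-wise products
A[0]*B[0] = 5*7 = 35
A[1]*B[1] = 0*9 = 0
A[2]*B[2] = 0*1 = 0
A[3]*B[3] = 8*1 = 8
A[4]*B[4] = 7*3 = 21
Sum = 35 + 0 + 0 + 8 + 21 = 64

64


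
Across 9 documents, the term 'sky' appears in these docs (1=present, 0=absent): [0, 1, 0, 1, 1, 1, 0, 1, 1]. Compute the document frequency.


Checking each document for 'sky':
Doc 1: absent
Doc 2: present
Doc 3: absent
Doc 4: present
Doc 5: present
Doc 6: present
Doc 7: absent
Doc 8: present
Doc 9: present
df = sum of presences = 0 + 1 + 0 + 1 + 1 + 1 + 0 + 1 + 1 = 6

6


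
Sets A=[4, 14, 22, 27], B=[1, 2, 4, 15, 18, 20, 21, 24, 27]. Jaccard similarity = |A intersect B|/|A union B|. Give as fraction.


A intersect B = [4, 27]
|A intersect B| = 2
A union B = [1, 2, 4, 14, 15, 18, 20, 21, 22, 24, 27]
|A union B| = 11
Jaccard = 2/11 = 2/11

2/11


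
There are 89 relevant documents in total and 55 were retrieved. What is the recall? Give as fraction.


Recall = retrieved_relevant / total_relevant
= 55 / 89
= 55 / (55 + 34)
= 55/89

55/89


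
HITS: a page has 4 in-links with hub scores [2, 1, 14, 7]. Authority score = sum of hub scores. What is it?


Authority = sum of hub scores of in-linkers
In-link 1: hub score = 2
In-link 2: hub score = 1
In-link 3: hub score = 14
In-link 4: hub score = 7
Authority = 2 + 1 + 14 + 7 = 24

24


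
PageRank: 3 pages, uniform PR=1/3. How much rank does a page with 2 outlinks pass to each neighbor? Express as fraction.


Initial PR = 1/3 = 1/3
Outlinks = 2
Contribution per link = PR / outlinks
= 1/3 / 2
= 1/6

1/6


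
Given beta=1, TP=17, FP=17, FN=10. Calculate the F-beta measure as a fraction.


P = TP/(TP+FP) = 17/34 = 1/2
R = TP/(TP+FN) = 17/27 = 17/27
beta^2 = 1^2 = 1
(1 + beta^2) = 2
Numerator = (1+beta^2)*P*R = 17/27
Denominator = beta^2*P + R = 1/2 + 17/27 = 61/54
F_beta = 34/61

34/61


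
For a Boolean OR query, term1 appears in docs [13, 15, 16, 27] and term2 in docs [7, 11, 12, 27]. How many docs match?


Boolean OR: find union of posting lists
term1 docs: [13, 15, 16, 27]
term2 docs: [7, 11, 12, 27]
Union: [7, 11, 12, 13, 15, 16, 27]
|union| = 7

7


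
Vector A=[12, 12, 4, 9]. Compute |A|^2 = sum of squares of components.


|A|^2 = sum of squared components
A[0]^2 = 12^2 = 144
A[1]^2 = 12^2 = 144
A[2]^2 = 4^2 = 16
A[3]^2 = 9^2 = 81
Sum = 144 + 144 + 16 + 81 = 385

385


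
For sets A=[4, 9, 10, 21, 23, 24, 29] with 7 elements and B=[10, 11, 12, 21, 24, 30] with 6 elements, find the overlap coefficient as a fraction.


A intersect B = [10, 21, 24]
|A intersect B| = 3
min(|A|, |B|) = min(7, 6) = 6
Overlap = 3 / 6 = 1/2

1/2


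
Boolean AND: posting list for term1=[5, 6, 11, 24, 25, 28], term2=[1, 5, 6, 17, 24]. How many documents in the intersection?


Boolean AND: find intersection of posting lists
term1 docs: [5, 6, 11, 24, 25, 28]
term2 docs: [1, 5, 6, 17, 24]
Intersection: [5, 6, 24]
|intersection| = 3

3


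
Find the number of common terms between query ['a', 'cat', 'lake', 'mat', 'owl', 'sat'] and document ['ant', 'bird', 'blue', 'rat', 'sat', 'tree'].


Query terms: ['a', 'cat', 'lake', 'mat', 'owl', 'sat']
Document terms: ['ant', 'bird', 'blue', 'rat', 'sat', 'tree']
Common terms: ['sat']
Overlap count = 1

1


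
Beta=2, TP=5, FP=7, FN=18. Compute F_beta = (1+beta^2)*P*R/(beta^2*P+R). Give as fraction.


P = TP/(TP+FP) = 5/12 = 5/12
R = TP/(TP+FN) = 5/23 = 5/23
beta^2 = 2^2 = 4
(1 + beta^2) = 5
Numerator = (1+beta^2)*P*R = 125/276
Denominator = beta^2*P + R = 5/3 + 5/23 = 130/69
F_beta = 25/104

25/104


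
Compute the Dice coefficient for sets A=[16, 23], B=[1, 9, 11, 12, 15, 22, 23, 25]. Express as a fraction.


A intersect B = [23]
|A intersect B| = 1
|A| = 2, |B| = 8
Dice = 2*1 / (2+8)
= 2 / 10 = 1/5

1/5


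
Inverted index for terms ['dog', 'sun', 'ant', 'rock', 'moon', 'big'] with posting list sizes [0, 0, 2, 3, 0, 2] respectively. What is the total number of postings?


Summing posting list sizes:
'dog': 0 postings
'sun': 0 postings
'ant': 2 postings
'rock': 3 postings
'moon': 0 postings
'big': 2 postings
Total = 0 + 0 + 2 + 3 + 0 + 2 = 7

7


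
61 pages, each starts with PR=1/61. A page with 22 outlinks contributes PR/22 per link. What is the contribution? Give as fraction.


Initial PR = 1/61 = 1/61
Outlinks = 22
Contribution per link = PR / outlinks
= 1/61 / 22
= 1/1342

1/1342


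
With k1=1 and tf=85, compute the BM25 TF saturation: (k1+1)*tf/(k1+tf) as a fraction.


BM25 TF component = (k1+1)*tf / (k1+tf)
k1 = 1, tf = 85
Numerator = (1+1)*85 = 170
Denominator = 1 + 85 = 86
= 170/86 = 85/43

85/43


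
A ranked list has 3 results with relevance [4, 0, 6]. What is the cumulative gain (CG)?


Cumulative Gain = sum of relevance scores
Position 1: rel=4, running sum=4
Position 2: rel=0, running sum=4
Position 3: rel=6, running sum=10
CG = 10

10


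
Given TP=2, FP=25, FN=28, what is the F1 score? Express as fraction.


F1 = 2 * P * R / (P + R)
P = TP/(TP+FP) = 2/27 = 2/27
R = TP/(TP+FN) = 2/30 = 1/15
2 * P * R = 2 * 2/27 * 1/15 = 4/405
P + R = 2/27 + 1/15 = 19/135
F1 = 4/405 / 19/135 = 4/57

4/57


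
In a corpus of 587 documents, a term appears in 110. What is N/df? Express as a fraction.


IDF ratio = N / df
= 587 / 110
= 587/110

587/110


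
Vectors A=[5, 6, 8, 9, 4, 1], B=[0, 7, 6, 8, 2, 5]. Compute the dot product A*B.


Dot product = sum of element-wise products
A[0]*B[0] = 5*0 = 0
A[1]*B[1] = 6*7 = 42
A[2]*B[2] = 8*6 = 48
A[3]*B[3] = 9*8 = 72
A[4]*B[4] = 4*2 = 8
A[5]*B[5] = 1*5 = 5
Sum = 0 + 42 + 48 + 72 + 8 + 5 = 175

175


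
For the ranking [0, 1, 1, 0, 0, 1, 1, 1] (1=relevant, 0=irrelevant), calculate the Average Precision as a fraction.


Computing P@k for each relevant position:
Position 1: not relevant
Position 2: relevant, P@2 = 1/2 = 1/2
Position 3: relevant, P@3 = 2/3 = 2/3
Position 4: not relevant
Position 5: not relevant
Position 6: relevant, P@6 = 3/6 = 1/2
Position 7: relevant, P@7 = 4/7 = 4/7
Position 8: relevant, P@8 = 5/8 = 5/8
Sum of P@k = 1/2 + 2/3 + 1/2 + 4/7 + 5/8 = 481/168
AP = 481/168 / 5 = 481/840

481/840


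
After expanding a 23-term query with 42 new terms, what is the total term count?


Original terms: 23
Expansion terms: 42
Total = 23 + 42 = 65

65


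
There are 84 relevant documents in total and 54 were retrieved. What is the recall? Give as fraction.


Recall = retrieved_relevant / total_relevant
= 54 / 84
= 54 / (54 + 30)
= 9/14

9/14


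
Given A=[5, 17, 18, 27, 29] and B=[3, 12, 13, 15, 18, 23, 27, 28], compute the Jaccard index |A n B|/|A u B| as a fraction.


A intersect B = [18, 27]
|A intersect B| = 2
A union B = [3, 5, 12, 13, 15, 17, 18, 23, 27, 28, 29]
|A union B| = 11
Jaccard = 2/11 = 2/11

2/11


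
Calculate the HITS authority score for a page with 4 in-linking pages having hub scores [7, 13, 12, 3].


Authority = sum of hub scores of in-linkers
In-link 1: hub score = 7
In-link 2: hub score = 13
In-link 3: hub score = 12
In-link 4: hub score = 3
Authority = 7 + 13 + 12 + 3 = 35

35


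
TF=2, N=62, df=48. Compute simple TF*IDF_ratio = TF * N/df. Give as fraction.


TF * (N/df)
= 2 * (62/48)
= 2 * 31/24
= 31/12

31/12


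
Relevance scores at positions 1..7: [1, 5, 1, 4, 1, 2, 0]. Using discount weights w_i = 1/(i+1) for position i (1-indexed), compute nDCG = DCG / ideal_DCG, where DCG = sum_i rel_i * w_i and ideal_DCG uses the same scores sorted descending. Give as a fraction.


Position discount weights w_i = 1/(i+1) for i=1..7:
Weights = [1/2, 1/3, 1/4, 1/5, 1/6, 1/7, 1/8]
Actual relevance: [1, 5, 1, 4, 1, 2, 0]
DCG = 1/2 + 5/3 + 1/4 + 4/5 + 1/6 + 2/7 + 0/8 = 1541/420
Ideal relevance (sorted desc): [5, 4, 2, 1, 1, 1, 0]
Ideal DCG = 5/2 + 4/3 + 2/4 + 1/5 + 1/6 + 1/7 + 0/8 = 339/70
nDCG = DCG / ideal_DCG = 1541/420 / 339/70 = 1541/2034

1541/2034


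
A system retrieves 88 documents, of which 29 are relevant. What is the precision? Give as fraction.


Precision = relevant_retrieved / total_retrieved
= 29 / 88
= 29 / (29 + 59)
= 29/88

29/88


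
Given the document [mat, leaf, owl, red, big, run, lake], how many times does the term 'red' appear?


Document has 7 words
Scanning for 'red':
Found at positions: [3]
Count = 1

1


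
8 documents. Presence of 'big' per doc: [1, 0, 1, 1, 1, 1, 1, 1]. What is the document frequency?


Checking each document for 'big':
Doc 1: present
Doc 2: absent
Doc 3: present
Doc 4: present
Doc 5: present
Doc 6: present
Doc 7: present
Doc 8: present
df = sum of presences = 1 + 0 + 1 + 1 + 1 + 1 + 1 + 1 = 7

7


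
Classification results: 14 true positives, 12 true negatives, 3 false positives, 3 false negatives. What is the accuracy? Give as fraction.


Accuracy = (TP + TN) / (TP + TN + FP + FN)
TP + TN = 14 + 12 = 26
Total = 14 + 12 + 3 + 3 = 32
Accuracy = 26 / 32 = 13/16

13/16


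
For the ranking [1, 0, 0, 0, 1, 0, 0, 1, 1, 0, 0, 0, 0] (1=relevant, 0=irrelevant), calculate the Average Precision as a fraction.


Computing P@k for each relevant position:
Position 1: relevant, P@1 = 1/1 = 1
Position 2: not relevant
Position 3: not relevant
Position 4: not relevant
Position 5: relevant, P@5 = 2/5 = 2/5
Position 6: not relevant
Position 7: not relevant
Position 8: relevant, P@8 = 3/8 = 3/8
Position 9: relevant, P@9 = 4/9 = 4/9
Position 10: not relevant
Position 11: not relevant
Position 12: not relevant
Position 13: not relevant
Sum of P@k = 1 + 2/5 + 3/8 + 4/9 = 799/360
AP = 799/360 / 4 = 799/1440

799/1440


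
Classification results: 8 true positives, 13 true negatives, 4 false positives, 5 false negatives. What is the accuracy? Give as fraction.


Accuracy = (TP + TN) / (TP + TN + FP + FN)
TP + TN = 8 + 13 = 21
Total = 8 + 13 + 4 + 5 = 30
Accuracy = 21 / 30 = 7/10

7/10


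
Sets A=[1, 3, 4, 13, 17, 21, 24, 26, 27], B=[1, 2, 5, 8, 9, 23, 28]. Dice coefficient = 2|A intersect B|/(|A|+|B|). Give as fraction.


A intersect B = [1]
|A intersect B| = 1
|A| = 9, |B| = 7
Dice = 2*1 / (9+7)
= 2 / 16 = 1/8

1/8


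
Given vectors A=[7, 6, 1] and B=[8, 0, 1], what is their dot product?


Dot product = sum of element-wise products
A[0]*B[0] = 7*8 = 56
A[1]*B[1] = 6*0 = 0
A[2]*B[2] = 1*1 = 1
Sum = 56 + 0 + 1 = 57

57


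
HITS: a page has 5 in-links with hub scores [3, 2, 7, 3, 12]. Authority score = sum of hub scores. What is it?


Authority = sum of hub scores of in-linkers
In-link 1: hub score = 3
In-link 2: hub score = 2
In-link 3: hub score = 7
In-link 4: hub score = 3
In-link 5: hub score = 12
Authority = 3 + 2 + 7 + 3 + 12 = 27

27


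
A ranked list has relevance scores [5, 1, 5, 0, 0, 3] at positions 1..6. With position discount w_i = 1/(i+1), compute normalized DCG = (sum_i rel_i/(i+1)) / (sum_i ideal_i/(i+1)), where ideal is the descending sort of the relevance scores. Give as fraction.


Position discount weights w_i = 1/(i+1) for i=1..6:
Weights = [1/2, 1/3, 1/4, 1/5, 1/6, 1/7]
Actual relevance: [5, 1, 5, 0, 0, 3]
DCG = 5/2 + 1/3 + 5/4 + 0/5 + 0/6 + 3/7 = 379/84
Ideal relevance (sorted desc): [5, 5, 3, 1, 0, 0]
Ideal DCG = 5/2 + 5/3 + 3/4 + 1/5 + 0/6 + 0/7 = 307/60
nDCG = DCG / ideal_DCG = 379/84 / 307/60 = 1895/2149

1895/2149


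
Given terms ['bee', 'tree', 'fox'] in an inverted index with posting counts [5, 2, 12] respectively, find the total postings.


Summing posting list sizes:
'bee': 5 postings
'tree': 2 postings
'fox': 12 postings
Total = 5 + 2 + 12 = 19

19


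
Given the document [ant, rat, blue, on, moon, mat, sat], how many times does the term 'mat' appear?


Document has 7 words
Scanning for 'mat':
Found at positions: [5]
Count = 1

1


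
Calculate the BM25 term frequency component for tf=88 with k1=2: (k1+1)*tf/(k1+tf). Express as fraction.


BM25 TF component = (k1+1)*tf / (k1+tf)
k1 = 2, tf = 88
Numerator = (2+1)*88 = 264
Denominator = 2 + 88 = 90
= 264/90 = 44/15

44/15


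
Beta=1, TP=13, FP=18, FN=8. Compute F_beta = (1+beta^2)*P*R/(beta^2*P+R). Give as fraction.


P = TP/(TP+FP) = 13/31 = 13/31
R = TP/(TP+FN) = 13/21 = 13/21
beta^2 = 1^2 = 1
(1 + beta^2) = 2
Numerator = (1+beta^2)*P*R = 338/651
Denominator = beta^2*P + R = 13/31 + 13/21 = 676/651
F_beta = 1/2

1/2


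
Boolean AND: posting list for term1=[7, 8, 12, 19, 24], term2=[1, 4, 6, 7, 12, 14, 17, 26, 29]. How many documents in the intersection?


Boolean AND: find intersection of posting lists
term1 docs: [7, 8, 12, 19, 24]
term2 docs: [1, 4, 6, 7, 12, 14, 17, 26, 29]
Intersection: [7, 12]
|intersection| = 2

2


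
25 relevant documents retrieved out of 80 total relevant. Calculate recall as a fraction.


Recall = retrieved_relevant / total_relevant
= 25 / 80
= 25 / (25 + 55)
= 5/16

5/16


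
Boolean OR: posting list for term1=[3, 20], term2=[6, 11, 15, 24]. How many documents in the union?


Boolean OR: find union of posting lists
term1 docs: [3, 20]
term2 docs: [6, 11, 15, 24]
Union: [3, 6, 11, 15, 20, 24]
|union| = 6

6


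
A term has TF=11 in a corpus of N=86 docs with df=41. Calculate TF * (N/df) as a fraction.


TF * (N/df)
= 11 * (86/41)
= 11 * 86/41
= 946/41

946/41


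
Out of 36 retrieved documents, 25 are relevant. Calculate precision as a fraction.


Precision = relevant_retrieved / total_retrieved
= 25 / 36
= 25 / (25 + 11)
= 25/36

25/36


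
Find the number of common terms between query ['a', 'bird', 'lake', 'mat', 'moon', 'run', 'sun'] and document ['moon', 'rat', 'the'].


Query terms: ['a', 'bird', 'lake', 'mat', 'moon', 'run', 'sun']
Document terms: ['moon', 'rat', 'the']
Common terms: ['moon']
Overlap count = 1

1


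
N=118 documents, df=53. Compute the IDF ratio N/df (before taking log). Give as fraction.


IDF ratio = N / df
= 118 / 53
= 118/53

118/53


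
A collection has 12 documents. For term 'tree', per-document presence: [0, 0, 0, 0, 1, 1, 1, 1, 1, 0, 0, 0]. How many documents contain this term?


Checking each document for 'tree':
Doc 1: absent
Doc 2: absent
Doc 3: absent
Doc 4: absent
Doc 5: present
Doc 6: present
Doc 7: present
Doc 8: present
Doc 9: present
Doc 10: absent
Doc 11: absent
Doc 12: absent
df = sum of presences = 0 + 0 + 0 + 0 + 1 + 1 + 1 + 1 + 1 + 0 + 0 + 0 = 5

5


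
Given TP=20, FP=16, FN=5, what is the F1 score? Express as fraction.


F1 = 2 * P * R / (P + R)
P = TP/(TP+FP) = 20/36 = 5/9
R = TP/(TP+FN) = 20/25 = 4/5
2 * P * R = 2 * 5/9 * 4/5 = 8/9
P + R = 5/9 + 4/5 = 61/45
F1 = 8/9 / 61/45 = 40/61

40/61


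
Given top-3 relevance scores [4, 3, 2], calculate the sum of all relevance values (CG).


Cumulative Gain = sum of relevance scores
Position 1: rel=4, running sum=4
Position 2: rel=3, running sum=7
Position 3: rel=2, running sum=9
CG = 9

9


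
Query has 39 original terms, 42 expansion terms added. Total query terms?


Original terms: 39
Expansion terms: 42
Total = 39 + 42 = 81

81


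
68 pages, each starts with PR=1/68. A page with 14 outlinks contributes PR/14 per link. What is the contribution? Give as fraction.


Initial PR = 1/68 = 1/68
Outlinks = 14
Contribution per link = PR / outlinks
= 1/68 / 14
= 1/952

1/952


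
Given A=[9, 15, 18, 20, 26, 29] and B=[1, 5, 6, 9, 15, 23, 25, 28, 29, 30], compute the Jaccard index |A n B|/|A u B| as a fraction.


A intersect B = [9, 15, 29]
|A intersect B| = 3
A union B = [1, 5, 6, 9, 15, 18, 20, 23, 25, 26, 28, 29, 30]
|A union B| = 13
Jaccard = 3/13 = 3/13

3/13


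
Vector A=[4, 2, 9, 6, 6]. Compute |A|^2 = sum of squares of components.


|A|^2 = sum of squared components
A[0]^2 = 4^2 = 16
A[1]^2 = 2^2 = 4
A[2]^2 = 9^2 = 81
A[3]^2 = 6^2 = 36
A[4]^2 = 6^2 = 36
Sum = 16 + 4 + 81 + 36 + 36 = 173

173


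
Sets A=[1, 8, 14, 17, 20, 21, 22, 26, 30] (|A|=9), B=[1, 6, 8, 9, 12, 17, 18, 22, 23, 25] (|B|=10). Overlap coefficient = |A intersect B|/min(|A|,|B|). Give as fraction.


A intersect B = [1, 8, 17, 22]
|A intersect B| = 4
min(|A|, |B|) = min(9, 10) = 9
Overlap = 4 / 9 = 4/9

4/9


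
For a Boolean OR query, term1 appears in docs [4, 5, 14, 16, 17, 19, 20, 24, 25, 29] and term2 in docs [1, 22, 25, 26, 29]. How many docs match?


Boolean OR: find union of posting lists
term1 docs: [4, 5, 14, 16, 17, 19, 20, 24, 25, 29]
term2 docs: [1, 22, 25, 26, 29]
Union: [1, 4, 5, 14, 16, 17, 19, 20, 22, 24, 25, 26, 29]
|union| = 13

13


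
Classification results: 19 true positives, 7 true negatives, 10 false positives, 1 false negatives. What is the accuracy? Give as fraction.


Accuracy = (TP + TN) / (TP + TN + FP + FN)
TP + TN = 19 + 7 = 26
Total = 19 + 7 + 10 + 1 = 37
Accuracy = 26 / 37 = 26/37

26/37


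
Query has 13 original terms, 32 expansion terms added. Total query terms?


Original terms: 13
Expansion terms: 32
Total = 13 + 32 = 45

45


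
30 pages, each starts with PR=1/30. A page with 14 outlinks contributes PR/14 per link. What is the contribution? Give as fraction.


Initial PR = 1/30 = 1/30
Outlinks = 14
Contribution per link = PR / outlinks
= 1/30 / 14
= 1/420

1/420


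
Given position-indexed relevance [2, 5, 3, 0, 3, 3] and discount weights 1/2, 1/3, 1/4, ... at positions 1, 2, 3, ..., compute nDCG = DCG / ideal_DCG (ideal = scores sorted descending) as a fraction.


Position discount weights w_i = 1/(i+1) for i=1..6:
Weights = [1/2, 1/3, 1/4, 1/5, 1/6, 1/7]
Actual relevance: [2, 5, 3, 0, 3, 3]
DCG = 2/2 + 5/3 + 3/4 + 0/5 + 3/6 + 3/7 = 365/84
Ideal relevance (sorted desc): [5, 3, 3, 3, 2, 0]
Ideal DCG = 5/2 + 3/3 + 3/4 + 3/5 + 2/6 + 0/7 = 311/60
nDCG = DCG / ideal_DCG = 365/84 / 311/60 = 1825/2177

1825/2177


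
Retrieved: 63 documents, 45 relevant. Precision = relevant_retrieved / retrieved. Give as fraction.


Precision = relevant_retrieved / total_retrieved
= 45 / 63
= 45 / (45 + 18)
= 5/7

5/7


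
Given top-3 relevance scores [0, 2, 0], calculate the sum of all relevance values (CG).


Cumulative Gain = sum of relevance scores
Position 1: rel=0, running sum=0
Position 2: rel=2, running sum=2
Position 3: rel=0, running sum=2
CG = 2

2


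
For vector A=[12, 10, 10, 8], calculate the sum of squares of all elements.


|A|^2 = sum of squared components
A[0]^2 = 12^2 = 144
A[1]^2 = 10^2 = 100
A[2]^2 = 10^2 = 100
A[3]^2 = 8^2 = 64
Sum = 144 + 100 + 100 + 64 = 408

408


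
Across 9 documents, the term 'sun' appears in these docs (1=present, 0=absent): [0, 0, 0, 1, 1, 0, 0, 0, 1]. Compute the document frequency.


Checking each document for 'sun':
Doc 1: absent
Doc 2: absent
Doc 3: absent
Doc 4: present
Doc 5: present
Doc 6: absent
Doc 7: absent
Doc 8: absent
Doc 9: present
df = sum of presences = 0 + 0 + 0 + 1 + 1 + 0 + 0 + 0 + 1 = 3

3


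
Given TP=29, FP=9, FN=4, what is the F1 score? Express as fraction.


F1 = 2 * P * R / (P + R)
P = TP/(TP+FP) = 29/38 = 29/38
R = TP/(TP+FN) = 29/33 = 29/33
2 * P * R = 2 * 29/38 * 29/33 = 841/627
P + R = 29/38 + 29/33 = 2059/1254
F1 = 841/627 / 2059/1254 = 58/71

58/71


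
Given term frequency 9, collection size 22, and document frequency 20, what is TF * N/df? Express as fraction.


TF * (N/df)
= 9 * (22/20)
= 9 * 11/10
= 99/10

99/10


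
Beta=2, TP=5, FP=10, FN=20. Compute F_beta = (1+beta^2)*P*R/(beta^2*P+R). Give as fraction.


P = TP/(TP+FP) = 5/15 = 1/3
R = TP/(TP+FN) = 5/25 = 1/5
beta^2 = 2^2 = 4
(1 + beta^2) = 5
Numerator = (1+beta^2)*P*R = 1/3
Denominator = beta^2*P + R = 4/3 + 1/5 = 23/15
F_beta = 5/23

5/23


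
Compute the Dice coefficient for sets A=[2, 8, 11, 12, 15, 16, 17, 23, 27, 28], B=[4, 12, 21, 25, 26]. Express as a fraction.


A intersect B = [12]
|A intersect B| = 1
|A| = 10, |B| = 5
Dice = 2*1 / (10+5)
= 2 / 15 = 2/15

2/15


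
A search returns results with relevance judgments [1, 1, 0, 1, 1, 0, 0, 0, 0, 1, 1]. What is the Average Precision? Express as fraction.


Computing P@k for each relevant position:
Position 1: relevant, P@1 = 1/1 = 1
Position 2: relevant, P@2 = 2/2 = 1
Position 3: not relevant
Position 4: relevant, P@4 = 3/4 = 3/4
Position 5: relevant, P@5 = 4/5 = 4/5
Position 6: not relevant
Position 7: not relevant
Position 8: not relevant
Position 9: not relevant
Position 10: relevant, P@10 = 5/10 = 1/2
Position 11: relevant, P@11 = 6/11 = 6/11
Sum of P@k = 1 + 1 + 3/4 + 4/5 + 1/2 + 6/11 = 1011/220
AP = 1011/220 / 6 = 337/440

337/440


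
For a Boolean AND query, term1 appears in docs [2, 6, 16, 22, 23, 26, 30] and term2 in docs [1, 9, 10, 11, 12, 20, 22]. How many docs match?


Boolean AND: find intersection of posting lists
term1 docs: [2, 6, 16, 22, 23, 26, 30]
term2 docs: [1, 9, 10, 11, 12, 20, 22]
Intersection: [22]
|intersection| = 1

1


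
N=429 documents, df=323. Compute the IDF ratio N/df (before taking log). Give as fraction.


IDF ratio = N / df
= 429 / 323
= 429/323

429/323


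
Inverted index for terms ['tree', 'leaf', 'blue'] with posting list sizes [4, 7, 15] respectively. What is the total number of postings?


Summing posting list sizes:
'tree': 4 postings
'leaf': 7 postings
'blue': 15 postings
Total = 4 + 7 + 15 = 26

26


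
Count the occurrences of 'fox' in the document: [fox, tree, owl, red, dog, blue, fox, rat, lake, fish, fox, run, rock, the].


Document has 14 words
Scanning for 'fox':
Found at positions: [0, 6, 10]
Count = 3

3


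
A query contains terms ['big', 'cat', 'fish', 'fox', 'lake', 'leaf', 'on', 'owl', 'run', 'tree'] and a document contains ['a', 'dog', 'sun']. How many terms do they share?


Query terms: ['big', 'cat', 'fish', 'fox', 'lake', 'leaf', 'on', 'owl', 'run', 'tree']
Document terms: ['a', 'dog', 'sun']
Common terms: []
Overlap count = 0

0


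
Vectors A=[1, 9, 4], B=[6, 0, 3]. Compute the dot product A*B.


Dot product = sum of element-wise products
A[0]*B[0] = 1*6 = 6
A[1]*B[1] = 9*0 = 0
A[2]*B[2] = 4*3 = 12
Sum = 6 + 0 + 12 = 18

18


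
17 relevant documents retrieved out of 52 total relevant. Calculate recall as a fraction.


Recall = retrieved_relevant / total_relevant
= 17 / 52
= 17 / (17 + 35)
= 17/52

17/52


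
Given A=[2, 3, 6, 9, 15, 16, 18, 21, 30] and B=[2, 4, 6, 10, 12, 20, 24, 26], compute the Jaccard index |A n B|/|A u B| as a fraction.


A intersect B = [2, 6]
|A intersect B| = 2
A union B = [2, 3, 4, 6, 9, 10, 12, 15, 16, 18, 20, 21, 24, 26, 30]
|A union B| = 15
Jaccard = 2/15 = 2/15

2/15


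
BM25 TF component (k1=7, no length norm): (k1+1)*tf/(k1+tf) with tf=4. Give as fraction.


BM25 TF component = (k1+1)*tf / (k1+tf)
k1 = 7, tf = 4
Numerator = (7+1)*4 = 32
Denominator = 7 + 4 = 11
= 32/11 = 32/11

32/11


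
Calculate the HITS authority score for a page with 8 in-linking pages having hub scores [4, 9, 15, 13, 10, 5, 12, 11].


Authority = sum of hub scores of in-linkers
In-link 1: hub score = 4
In-link 2: hub score = 9
In-link 3: hub score = 15
In-link 4: hub score = 13
In-link 5: hub score = 10
In-link 6: hub score = 5
In-link 7: hub score = 12
In-link 8: hub score = 11
Authority = 4 + 9 + 15 + 13 + 10 + 5 + 12 + 11 = 79

79


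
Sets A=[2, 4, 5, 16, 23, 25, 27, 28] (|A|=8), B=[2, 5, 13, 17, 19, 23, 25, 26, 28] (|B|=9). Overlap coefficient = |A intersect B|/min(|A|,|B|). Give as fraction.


A intersect B = [2, 5, 23, 25, 28]
|A intersect B| = 5
min(|A|, |B|) = min(8, 9) = 8
Overlap = 5 / 8 = 5/8

5/8


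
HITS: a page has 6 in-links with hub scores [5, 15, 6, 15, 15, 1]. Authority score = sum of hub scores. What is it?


Authority = sum of hub scores of in-linkers
In-link 1: hub score = 5
In-link 2: hub score = 15
In-link 3: hub score = 6
In-link 4: hub score = 15
In-link 5: hub score = 15
In-link 6: hub score = 1
Authority = 5 + 15 + 6 + 15 + 15 + 1 = 57

57


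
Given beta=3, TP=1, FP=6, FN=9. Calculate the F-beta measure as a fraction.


P = TP/(TP+FP) = 1/7 = 1/7
R = TP/(TP+FN) = 1/10 = 1/10
beta^2 = 3^2 = 9
(1 + beta^2) = 10
Numerator = (1+beta^2)*P*R = 1/7
Denominator = beta^2*P + R = 9/7 + 1/10 = 97/70
F_beta = 10/97

10/97


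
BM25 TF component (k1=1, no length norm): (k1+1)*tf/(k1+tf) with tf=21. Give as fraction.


BM25 TF component = (k1+1)*tf / (k1+tf)
k1 = 1, tf = 21
Numerator = (1+1)*21 = 42
Denominator = 1 + 21 = 22
= 42/22 = 21/11

21/11


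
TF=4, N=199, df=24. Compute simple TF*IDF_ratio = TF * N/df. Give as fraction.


TF * (N/df)
= 4 * (199/24)
= 4 * 199/24
= 199/6

199/6


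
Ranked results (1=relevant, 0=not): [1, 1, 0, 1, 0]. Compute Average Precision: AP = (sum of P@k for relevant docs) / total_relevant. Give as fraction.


Computing P@k for each relevant position:
Position 1: relevant, P@1 = 1/1 = 1
Position 2: relevant, P@2 = 2/2 = 1
Position 3: not relevant
Position 4: relevant, P@4 = 3/4 = 3/4
Position 5: not relevant
Sum of P@k = 1 + 1 + 3/4 = 11/4
AP = 11/4 / 3 = 11/12

11/12


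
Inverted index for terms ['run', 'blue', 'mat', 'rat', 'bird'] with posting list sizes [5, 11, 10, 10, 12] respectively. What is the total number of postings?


Summing posting list sizes:
'run': 5 postings
'blue': 11 postings
'mat': 10 postings
'rat': 10 postings
'bird': 12 postings
Total = 5 + 11 + 10 + 10 + 12 = 48

48


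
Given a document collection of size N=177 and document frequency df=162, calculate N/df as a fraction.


IDF ratio = N / df
= 177 / 162
= 59/54

59/54


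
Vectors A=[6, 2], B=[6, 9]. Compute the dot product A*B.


Dot product = sum of element-wise products
A[0]*B[0] = 6*6 = 36
A[1]*B[1] = 2*9 = 18
Sum = 36 + 18 = 54

54


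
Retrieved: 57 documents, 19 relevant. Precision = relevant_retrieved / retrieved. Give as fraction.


Precision = relevant_retrieved / total_retrieved
= 19 / 57
= 19 / (19 + 38)
= 1/3

1/3


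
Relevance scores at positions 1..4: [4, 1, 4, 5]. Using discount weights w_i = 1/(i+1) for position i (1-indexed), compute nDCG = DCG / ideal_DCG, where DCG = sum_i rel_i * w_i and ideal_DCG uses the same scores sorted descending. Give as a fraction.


Position discount weights w_i = 1/(i+1) for i=1..4:
Weights = [1/2, 1/3, 1/4, 1/5]
Actual relevance: [4, 1, 4, 5]
DCG = 4/2 + 1/3 + 4/4 + 5/5 = 13/3
Ideal relevance (sorted desc): [5, 4, 4, 1]
Ideal DCG = 5/2 + 4/3 + 4/4 + 1/5 = 151/30
nDCG = DCG / ideal_DCG = 13/3 / 151/30 = 130/151

130/151


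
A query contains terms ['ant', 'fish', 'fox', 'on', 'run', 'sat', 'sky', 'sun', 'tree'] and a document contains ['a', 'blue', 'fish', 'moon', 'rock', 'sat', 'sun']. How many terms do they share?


Query terms: ['ant', 'fish', 'fox', 'on', 'run', 'sat', 'sky', 'sun', 'tree']
Document terms: ['a', 'blue', 'fish', 'moon', 'rock', 'sat', 'sun']
Common terms: ['fish', 'sat', 'sun']
Overlap count = 3

3


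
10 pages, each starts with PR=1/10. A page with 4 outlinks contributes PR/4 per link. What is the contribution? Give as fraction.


Initial PR = 1/10 = 1/10
Outlinks = 4
Contribution per link = PR / outlinks
= 1/10 / 4
= 1/40

1/40


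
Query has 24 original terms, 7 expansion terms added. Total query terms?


Original terms: 24
Expansion terms: 7
Total = 24 + 7 = 31

31


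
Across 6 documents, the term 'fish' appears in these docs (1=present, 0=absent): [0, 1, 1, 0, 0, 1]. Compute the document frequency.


Checking each document for 'fish':
Doc 1: absent
Doc 2: present
Doc 3: present
Doc 4: absent
Doc 5: absent
Doc 6: present
df = sum of presences = 0 + 1 + 1 + 0 + 0 + 1 = 3

3


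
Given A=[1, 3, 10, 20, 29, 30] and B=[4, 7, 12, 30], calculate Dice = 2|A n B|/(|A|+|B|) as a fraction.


A intersect B = [30]
|A intersect B| = 1
|A| = 6, |B| = 4
Dice = 2*1 / (6+4)
= 2 / 10 = 1/5

1/5


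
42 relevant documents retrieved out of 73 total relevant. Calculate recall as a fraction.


Recall = retrieved_relevant / total_relevant
= 42 / 73
= 42 / (42 + 31)
= 42/73

42/73


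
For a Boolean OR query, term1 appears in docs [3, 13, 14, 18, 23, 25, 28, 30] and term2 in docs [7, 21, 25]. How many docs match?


Boolean OR: find union of posting lists
term1 docs: [3, 13, 14, 18, 23, 25, 28, 30]
term2 docs: [7, 21, 25]
Union: [3, 7, 13, 14, 18, 21, 23, 25, 28, 30]
|union| = 10

10


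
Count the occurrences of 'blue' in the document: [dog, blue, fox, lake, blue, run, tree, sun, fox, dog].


Document has 10 words
Scanning for 'blue':
Found at positions: [1, 4]
Count = 2

2


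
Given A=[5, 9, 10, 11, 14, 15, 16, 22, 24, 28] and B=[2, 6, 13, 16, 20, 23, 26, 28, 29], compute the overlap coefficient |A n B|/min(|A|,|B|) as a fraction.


A intersect B = [16, 28]
|A intersect B| = 2
min(|A|, |B|) = min(10, 9) = 9
Overlap = 2 / 9 = 2/9

2/9


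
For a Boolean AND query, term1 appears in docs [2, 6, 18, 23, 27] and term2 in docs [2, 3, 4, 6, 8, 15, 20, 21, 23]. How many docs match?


Boolean AND: find intersection of posting lists
term1 docs: [2, 6, 18, 23, 27]
term2 docs: [2, 3, 4, 6, 8, 15, 20, 21, 23]
Intersection: [2, 6, 23]
|intersection| = 3

3


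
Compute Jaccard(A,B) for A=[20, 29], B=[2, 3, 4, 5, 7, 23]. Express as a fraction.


A intersect B = []
|A intersect B| = 0
A union B = [2, 3, 4, 5, 7, 20, 23, 29]
|A union B| = 8
Jaccard = 0/8 = 0

0


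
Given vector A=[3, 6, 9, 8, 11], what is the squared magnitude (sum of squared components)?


|A|^2 = sum of squared components
A[0]^2 = 3^2 = 9
A[1]^2 = 6^2 = 36
A[2]^2 = 9^2 = 81
A[3]^2 = 8^2 = 64
A[4]^2 = 11^2 = 121
Sum = 9 + 36 + 81 + 64 + 121 = 311

311


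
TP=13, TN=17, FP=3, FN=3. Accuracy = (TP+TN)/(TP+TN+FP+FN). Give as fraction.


Accuracy = (TP + TN) / (TP + TN + FP + FN)
TP + TN = 13 + 17 = 30
Total = 13 + 17 + 3 + 3 = 36
Accuracy = 30 / 36 = 5/6

5/6


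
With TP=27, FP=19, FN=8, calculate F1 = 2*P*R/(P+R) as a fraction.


F1 = 2 * P * R / (P + R)
P = TP/(TP+FP) = 27/46 = 27/46
R = TP/(TP+FN) = 27/35 = 27/35
2 * P * R = 2 * 27/46 * 27/35 = 729/805
P + R = 27/46 + 27/35 = 2187/1610
F1 = 729/805 / 2187/1610 = 2/3

2/3


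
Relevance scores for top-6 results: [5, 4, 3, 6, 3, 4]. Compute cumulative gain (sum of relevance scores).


Cumulative Gain = sum of relevance scores
Position 1: rel=5, running sum=5
Position 2: rel=4, running sum=9
Position 3: rel=3, running sum=12
Position 4: rel=6, running sum=18
Position 5: rel=3, running sum=21
Position 6: rel=4, running sum=25
CG = 25

25


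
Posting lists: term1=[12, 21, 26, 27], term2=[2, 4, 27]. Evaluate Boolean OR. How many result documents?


Boolean OR: find union of posting lists
term1 docs: [12, 21, 26, 27]
term2 docs: [2, 4, 27]
Union: [2, 4, 12, 21, 26, 27]
|union| = 6

6


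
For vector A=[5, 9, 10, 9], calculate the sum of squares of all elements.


|A|^2 = sum of squared components
A[0]^2 = 5^2 = 25
A[1]^2 = 9^2 = 81
A[2]^2 = 10^2 = 100
A[3]^2 = 9^2 = 81
Sum = 25 + 81 + 100 + 81 = 287

287


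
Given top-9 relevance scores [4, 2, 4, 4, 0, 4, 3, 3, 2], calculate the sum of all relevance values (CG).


Cumulative Gain = sum of relevance scores
Position 1: rel=4, running sum=4
Position 2: rel=2, running sum=6
Position 3: rel=4, running sum=10
Position 4: rel=4, running sum=14
Position 5: rel=0, running sum=14
Position 6: rel=4, running sum=18
Position 7: rel=3, running sum=21
Position 8: rel=3, running sum=24
Position 9: rel=2, running sum=26
CG = 26

26


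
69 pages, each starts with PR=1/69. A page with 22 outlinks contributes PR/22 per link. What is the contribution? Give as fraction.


Initial PR = 1/69 = 1/69
Outlinks = 22
Contribution per link = PR / outlinks
= 1/69 / 22
= 1/1518

1/1518


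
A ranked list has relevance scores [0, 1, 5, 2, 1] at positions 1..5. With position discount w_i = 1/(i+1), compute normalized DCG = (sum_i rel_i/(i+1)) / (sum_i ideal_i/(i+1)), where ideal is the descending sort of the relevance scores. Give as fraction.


Position discount weights w_i = 1/(i+1) for i=1..5:
Weights = [1/2, 1/3, 1/4, 1/5, 1/6]
Actual relevance: [0, 1, 5, 2, 1]
DCG = 0/2 + 1/3 + 5/4 + 2/5 + 1/6 = 43/20
Ideal relevance (sorted desc): [5, 2, 1, 1, 0]
Ideal DCG = 5/2 + 2/3 + 1/4 + 1/5 + 0/6 = 217/60
nDCG = DCG / ideal_DCG = 43/20 / 217/60 = 129/217

129/217


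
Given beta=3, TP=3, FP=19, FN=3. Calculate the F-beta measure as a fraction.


P = TP/(TP+FP) = 3/22 = 3/22
R = TP/(TP+FN) = 3/6 = 1/2
beta^2 = 3^2 = 9
(1 + beta^2) = 10
Numerator = (1+beta^2)*P*R = 15/22
Denominator = beta^2*P + R = 27/22 + 1/2 = 19/11
F_beta = 15/38

15/38


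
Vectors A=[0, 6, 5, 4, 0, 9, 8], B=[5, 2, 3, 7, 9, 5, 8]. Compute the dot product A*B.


Dot product = sum of element-wise products
A[0]*B[0] = 0*5 = 0
A[1]*B[1] = 6*2 = 12
A[2]*B[2] = 5*3 = 15
A[3]*B[3] = 4*7 = 28
A[4]*B[4] = 0*9 = 0
A[5]*B[5] = 9*5 = 45
A[6]*B[6] = 8*8 = 64
Sum = 0 + 12 + 15 + 28 + 0 + 45 + 64 = 164

164


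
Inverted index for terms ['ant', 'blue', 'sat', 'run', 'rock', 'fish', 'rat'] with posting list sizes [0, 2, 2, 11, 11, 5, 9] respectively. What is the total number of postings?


Summing posting list sizes:
'ant': 0 postings
'blue': 2 postings
'sat': 2 postings
'run': 11 postings
'rock': 11 postings
'fish': 5 postings
'rat': 9 postings
Total = 0 + 2 + 2 + 11 + 11 + 5 + 9 = 40

40


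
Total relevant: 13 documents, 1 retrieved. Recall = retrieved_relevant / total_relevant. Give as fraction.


Recall = retrieved_relevant / total_relevant
= 1 / 13
= 1 / (1 + 12)
= 1/13

1/13


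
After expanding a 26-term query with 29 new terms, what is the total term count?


Original terms: 26
Expansion terms: 29
Total = 26 + 29 = 55

55


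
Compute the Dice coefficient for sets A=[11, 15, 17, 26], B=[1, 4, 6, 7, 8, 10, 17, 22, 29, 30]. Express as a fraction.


A intersect B = [17]
|A intersect B| = 1
|A| = 4, |B| = 10
Dice = 2*1 / (4+10)
= 2 / 14 = 1/7

1/7


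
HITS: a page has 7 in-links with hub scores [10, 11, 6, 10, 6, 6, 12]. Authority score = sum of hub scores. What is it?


Authority = sum of hub scores of in-linkers
In-link 1: hub score = 10
In-link 2: hub score = 11
In-link 3: hub score = 6
In-link 4: hub score = 10
In-link 5: hub score = 6
In-link 6: hub score = 6
In-link 7: hub score = 12
Authority = 10 + 11 + 6 + 10 + 6 + 6 + 12 = 61

61


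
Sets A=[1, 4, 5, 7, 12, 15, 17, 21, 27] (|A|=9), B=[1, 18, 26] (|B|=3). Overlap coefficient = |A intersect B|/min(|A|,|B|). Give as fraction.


A intersect B = [1]
|A intersect B| = 1
min(|A|, |B|) = min(9, 3) = 3
Overlap = 1 / 3 = 1/3

1/3


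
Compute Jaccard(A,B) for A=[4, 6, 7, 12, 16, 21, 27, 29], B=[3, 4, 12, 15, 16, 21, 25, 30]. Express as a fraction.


A intersect B = [4, 12, 16, 21]
|A intersect B| = 4
A union B = [3, 4, 6, 7, 12, 15, 16, 21, 25, 27, 29, 30]
|A union B| = 12
Jaccard = 4/12 = 1/3

1/3


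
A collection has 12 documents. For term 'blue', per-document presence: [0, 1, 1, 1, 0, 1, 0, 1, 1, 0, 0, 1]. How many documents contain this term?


Checking each document for 'blue':
Doc 1: absent
Doc 2: present
Doc 3: present
Doc 4: present
Doc 5: absent
Doc 6: present
Doc 7: absent
Doc 8: present
Doc 9: present
Doc 10: absent
Doc 11: absent
Doc 12: present
df = sum of presences = 0 + 1 + 1 + 1 + 0 + 1 + 0 + 1 + 1 + 0 + 0 + 1 = 7

7


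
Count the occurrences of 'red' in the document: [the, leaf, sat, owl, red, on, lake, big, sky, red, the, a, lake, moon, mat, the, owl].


Document has 17 words
Scanning for 'red':
Found at positions: [4, 9]
Count = 2

2


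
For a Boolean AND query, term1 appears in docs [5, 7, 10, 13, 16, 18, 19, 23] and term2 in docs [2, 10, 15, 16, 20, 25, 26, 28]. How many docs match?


Boolean AND: find intersection of posting lists
term1 docs: [5, 7, 10, 13, 16, 18, 19, 23]
term2 docs: [2, 10, 15, 16, 20, 25, 26, 28]
Intersection: [10, 16]
|intersection| = 2

2


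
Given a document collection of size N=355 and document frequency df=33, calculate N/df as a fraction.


IDF ratio = N / df
= 355 / 33
= 355/33

355/33


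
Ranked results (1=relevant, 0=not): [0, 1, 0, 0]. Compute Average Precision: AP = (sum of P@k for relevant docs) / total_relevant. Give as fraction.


Computing P@k for each relevant position:
Position 1: not relevant
Position 2: relevant, P@2 = 1/2 = 1/2
Position 3: not relevant
Position 4: not relevant
Sum of P@k = 1/2 = 1/2
AP = 1/2 / 1 = 1/2

1/2


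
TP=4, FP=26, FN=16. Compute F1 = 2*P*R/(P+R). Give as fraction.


F1 = 2 * P * R / (P + R)
P = TP/(TP+FP) = 4/30 = 2/15
R = TP/(TP+FN) = 4/20 = 1/5
2 * P * R = 2 * 2/15 * 1/5 = 4/75
P + R = 2/15 + 1/5 = 1/3
F1 = 4/75 / 1/3 = 4/25

4/25


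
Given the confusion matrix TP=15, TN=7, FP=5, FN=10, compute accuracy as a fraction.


Accuracy = (TP + TN) / (TP + TN + FP + FN)
TP + TN = 15 + 7 = 22
Total = 15 + 7 + 5 + 10 = 37
Accuracy = 22 / 37 = 22/37

22/37


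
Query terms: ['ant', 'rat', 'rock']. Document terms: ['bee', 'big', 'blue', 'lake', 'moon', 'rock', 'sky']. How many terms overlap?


Query terms: ['ant', 'rat', 'rock']
Document terms: ['bee', 'big', 'blue', 'lake', 'moon', 'rock', 'sky']
Common terms: ['rock']
Overlap count = 1

1


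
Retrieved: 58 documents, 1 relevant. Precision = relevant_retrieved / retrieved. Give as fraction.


Precision = relevant_retrieved / total_retrieved
= 1 / 58
= 1 / (1 + 57)
= 1/58

1/58


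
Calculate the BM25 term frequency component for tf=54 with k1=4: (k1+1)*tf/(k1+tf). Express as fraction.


BM25 TF component = (k1+1)*tf / (k1+tf)
k1 = 4, tf = 54
Numerator = (4+1)*54 = 270
Denominator = 4 + 54 = 58
= 270/58 = 135/29

135/29


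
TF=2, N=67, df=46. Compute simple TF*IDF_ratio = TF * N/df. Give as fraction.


TF * (N/df)
= 2 * (67/46)
= 2 * 67/46
= 67/23

67/23


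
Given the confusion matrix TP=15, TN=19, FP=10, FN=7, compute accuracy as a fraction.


Accuracy = (TP + TN) / (TP + TN + FP + FN)
TP + TN = 15 + 19 = 34
Total = 15 + 19 + 10 + 7 = 51
Accuracy = 34 / 51 = 2/3

2/3


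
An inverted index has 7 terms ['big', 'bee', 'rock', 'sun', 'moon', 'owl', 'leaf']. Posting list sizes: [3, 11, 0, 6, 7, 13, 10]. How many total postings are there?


Summing posting list sizes:
'big': 3 postings
'bee': 11 postings
'rock': 0 postings
'sun': 6 postings
'moon': 7 postings
'owl': 13 postings
'leaf': 10 postings
Total = 3 + 11 + 0 + 6 + 7 + 13 + 10 = 50

50


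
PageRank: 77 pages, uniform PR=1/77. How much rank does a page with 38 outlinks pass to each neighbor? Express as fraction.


Initial PR = 1/77 = 1/77
Outlinks = 38
Contribution per link = PR / outlinks
= 1/77 / 38
= 1/2926

1/2926


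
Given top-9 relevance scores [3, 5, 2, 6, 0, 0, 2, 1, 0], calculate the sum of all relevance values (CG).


Cumulative Gain = sum of relevance scores
Position 1: rel=3, running sum=3
Position 2: rel=5, running sum=8
Position 3: rel=2, running sum=10
Position 4: rel=6, running sum=16
Position 5: rel=0, running sum=16
Position 6: rel=0, running sum=16
Position 7: rel=2, running sum=18
Position 8: rel=1, running sum=19
Position 9: rel=0, running sum=19
CG = 19

19


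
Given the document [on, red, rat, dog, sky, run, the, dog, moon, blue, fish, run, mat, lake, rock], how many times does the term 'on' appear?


Document has 15 words
Scanning for 'on':
Found at positions: [0]
Count = 1

1


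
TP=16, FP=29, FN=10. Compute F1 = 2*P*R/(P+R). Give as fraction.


F1 = 2 * P * R / (P + R)
P = TP/(TP+FP) = 16/45 = 16/45
R = TP/(TP+FN) = 16/26 = 8/13
2 * P * R = 2 * 16/45 * 8/13 = 256/585
P + R = 16/45 + 8/13 = 568/585
F1 = 256/585 / 568/585 = 32/71

32/71
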